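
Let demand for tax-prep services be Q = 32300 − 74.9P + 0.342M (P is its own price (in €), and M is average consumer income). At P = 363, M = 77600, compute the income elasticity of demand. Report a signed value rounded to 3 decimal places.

0.839

At the given values, Q = 32300 − 74.9(363) + 0.342(77600) = 31650.5.
∂Q/∂M = 0.342.
E = (0.342) × (77600/31650.5) = 0.83850…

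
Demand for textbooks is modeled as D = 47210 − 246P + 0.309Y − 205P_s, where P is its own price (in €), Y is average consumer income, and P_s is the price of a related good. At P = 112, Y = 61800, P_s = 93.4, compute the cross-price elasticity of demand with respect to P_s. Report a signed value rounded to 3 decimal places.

At the given values, D = 47210 − 246(112) + 0.309(61800) − 205(93.4) = 19607.2.
∂D/∂P_s = -205.
E = (-205) × (93.4/19607.2) = -0.97652…

-0.977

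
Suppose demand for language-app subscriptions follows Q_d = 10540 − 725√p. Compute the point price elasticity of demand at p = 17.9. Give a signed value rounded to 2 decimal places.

-0.21

dQ_d/dp = −725/(2√p) = -85.6804. At p = 17.9, Q_d = 7472.64.
Ed = (dQ_d/dp)·(p/Q_d) = (-85.6804) × (17.9/7472.64) = -0.2052…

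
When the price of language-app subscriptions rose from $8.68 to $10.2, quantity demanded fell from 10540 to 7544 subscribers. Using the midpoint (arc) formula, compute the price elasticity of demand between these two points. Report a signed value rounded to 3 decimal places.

-2.058

%ΔQ = (7544 − 10540) / [(10540 + 7544)/2] = -2996/9042 = -0.331342…
%ΔP = (10.2 − 8.68) / [(8.68 + 10.2)/2] = 1.52/9.44 = 0.161016…
Arc Ed = %ΔQ / %ΔP = (-2996/9042) / (1.52/9.44) = -2.05781…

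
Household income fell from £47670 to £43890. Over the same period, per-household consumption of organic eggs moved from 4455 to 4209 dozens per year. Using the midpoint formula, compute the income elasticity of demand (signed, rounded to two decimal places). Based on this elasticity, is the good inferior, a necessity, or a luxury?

0.69; necessity

%ΔQ = (4209 − 4455)/[( 4455 + 4209)/2] = -246/4332 = -0.056786…
%ΔIncome = (43890 − 47670)/[( 47670 + 43890)/2] = -3780/45780 = -0.082568…
E_income = (-246/4332) / (-3780/45780) = 0.6877…
0 < E_income < 1 ⇒ normal good, necessity.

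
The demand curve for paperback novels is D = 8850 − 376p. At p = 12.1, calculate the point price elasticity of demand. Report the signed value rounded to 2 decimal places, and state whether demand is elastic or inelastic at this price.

dD/dp = −376. At p = 12.1, D = 8850 − 376(12.1) = 4300.4.
Ed = (dD/dp)·(p/D) = −376 × (12.1/4300.4) = -1.0579…
|Ed| = 1.06 > 1, so demand is elastic.

-1.06; elastic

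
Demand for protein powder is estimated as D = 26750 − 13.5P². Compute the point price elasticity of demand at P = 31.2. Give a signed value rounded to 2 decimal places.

dD/dP = −2·13.5·P = -842.4. At P = 31.2, D = 13608.56.
Ed = (dD/dP)·(P/D) = (-842.4) × (31.2/13608.56) = -1.9313…

-1.93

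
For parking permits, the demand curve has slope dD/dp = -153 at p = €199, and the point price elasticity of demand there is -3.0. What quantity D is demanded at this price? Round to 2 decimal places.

10149.00

Ed = (dD/dp)·(p/D) ⇒ D = (dD/dp)·p/Ed = (-153)·199/(-3.0) = 10149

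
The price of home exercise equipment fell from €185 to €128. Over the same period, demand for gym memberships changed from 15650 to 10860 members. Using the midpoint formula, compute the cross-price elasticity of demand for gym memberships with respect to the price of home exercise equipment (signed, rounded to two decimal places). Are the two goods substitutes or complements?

0.99; substitutes

%ΔQ_{gym memberships} = (10860 − 15650)/avg = -4790/13255 = -0.361373…
%ΔP_{home exercise equipment} = (128 − 185)/avg = -57/156.5 = -0.364217…
E_cross = (-4790/13255) / (-57/156.5) = 0.9921…
E_cross > 0 ⇒ the goods are substitutes.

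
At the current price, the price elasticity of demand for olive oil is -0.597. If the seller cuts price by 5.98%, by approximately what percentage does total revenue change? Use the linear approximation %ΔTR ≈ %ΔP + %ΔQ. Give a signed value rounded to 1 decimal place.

-2.4%

%ΔQ ≈ Ed × %ΔP = (-0.597) × (-5.98%) = +3.5701%
%ΔTR ≈ %ΔP + %ΔQ = (-5.98%) + (+3.5701%) = -2.4099%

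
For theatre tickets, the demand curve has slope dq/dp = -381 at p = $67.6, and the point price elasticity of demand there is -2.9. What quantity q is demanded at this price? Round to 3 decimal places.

Ed = (dq/dp)·(p/q) ⇒ q = (dq/dp)·p/Ed = (-381)·67.6/(-2.9) = 8881.24137…

8881.241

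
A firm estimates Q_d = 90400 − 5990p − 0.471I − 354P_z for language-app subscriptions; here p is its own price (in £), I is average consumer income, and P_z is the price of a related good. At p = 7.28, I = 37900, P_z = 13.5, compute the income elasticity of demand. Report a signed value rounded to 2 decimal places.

-0.74

At the given values, Q_d = 90400 − 5990(7.28) − 0.471(37900) − 354(13.5) = 24162.9.
∂Q_d/∂I = -0.471.
E = (-0.471) × (37900/24162.9) = -0.7387…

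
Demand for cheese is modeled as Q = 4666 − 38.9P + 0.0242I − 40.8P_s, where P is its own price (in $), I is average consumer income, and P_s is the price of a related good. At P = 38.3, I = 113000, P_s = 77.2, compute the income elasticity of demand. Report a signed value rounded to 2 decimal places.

At the given values, Q = 4666 − 38.9(38.3) + 0.0242(113000) − 40.8(77.2) = 2760.97.
∂Q/∂I = 0.0242.
E = (0.0242) × (113000/2760.97) = 0.9904…

0.99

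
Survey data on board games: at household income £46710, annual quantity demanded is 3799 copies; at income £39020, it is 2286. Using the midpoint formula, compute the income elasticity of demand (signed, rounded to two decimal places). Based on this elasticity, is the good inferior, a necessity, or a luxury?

2.77; luxury

%ΔQ = (2286 − 3799)/[( 3799 + 2286)/2] = -1513/3042.5 = -0.497288…
%ΔIncome = (39020 − 46710)/[( 46710 + 39020)/2] = -7690/42865 = -0.179400…
E_income = (-1513/3042.5) / (-7690/42865) = 2.7719…
E_income > 1 ⇒ normal good, luxury.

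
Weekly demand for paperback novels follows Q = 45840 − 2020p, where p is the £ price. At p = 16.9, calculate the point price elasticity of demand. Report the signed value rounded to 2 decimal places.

dQ/dp = −2020. At p = 16.9, Q = 45840 − 2020(16.9) = 11702.
Ed = (dQ/dp)·(p/Q) = −2020 × (16.9/11702) = -2.9172…

-2.92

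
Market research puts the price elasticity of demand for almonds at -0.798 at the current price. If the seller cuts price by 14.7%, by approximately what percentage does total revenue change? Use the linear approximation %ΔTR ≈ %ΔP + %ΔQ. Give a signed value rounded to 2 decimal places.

-2.97%

%ΔQ ≈ Ed × %ΔP = (-0.798) × (-14.7%) = +11.7306%
%ΔTR ≈ %ΔP + %ΔQ = (-14.7%) + (+11.7306%) = -2.9694%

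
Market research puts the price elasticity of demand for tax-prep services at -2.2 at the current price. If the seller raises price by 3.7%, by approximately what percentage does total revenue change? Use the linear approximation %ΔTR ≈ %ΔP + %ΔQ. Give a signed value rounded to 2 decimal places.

-4.44%

%ΔQ ≈ Ed × %ΔP = (-2.2) × (+3.7%) = -8.1400%
%ΔTR ≈ %ΔP + %ΔQ = (+3.7%) + (-8.1400%) = -4.4400%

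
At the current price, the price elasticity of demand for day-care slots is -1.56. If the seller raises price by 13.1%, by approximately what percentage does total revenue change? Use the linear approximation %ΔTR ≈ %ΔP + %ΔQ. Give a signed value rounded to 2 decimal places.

-7.34%

%ΔQ ≈ Ed × %ΔP = (-1.56) × (+13.1%) = -20.4360%
%ΔTR ≈ %ΔP + %ΔQ = (+13.1%) + (-20.4360%) = -7.3360%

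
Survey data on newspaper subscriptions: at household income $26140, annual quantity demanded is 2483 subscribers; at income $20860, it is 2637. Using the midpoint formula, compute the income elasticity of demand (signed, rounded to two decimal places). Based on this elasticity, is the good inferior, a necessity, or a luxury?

-0.27; inferior

%ΔQ = (2637 − 2483)/[( 2483 + 2637)/2] = 154/2560 = 0.060156…
%ΔIncome = (20860 − 26140)/[( 26140 + 20860)/2] = -5280/23500 = -0.224680…
E_income = (154/2560) / (-5280/23500) = -0.2677…
E_income < 0 ⇒ inferior good.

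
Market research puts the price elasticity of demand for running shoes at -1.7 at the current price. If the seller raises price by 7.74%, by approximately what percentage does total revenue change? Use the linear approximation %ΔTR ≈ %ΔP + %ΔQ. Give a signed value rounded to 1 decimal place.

-5.4%

%ΔQ ≈ Ed × %ΔP = (-1.7) × (+7.74%) = -13.1580%
%ΔTR ≈ %ΔP + %ΔQ = (+7.74%) + (-13.1580%) = -5.4180%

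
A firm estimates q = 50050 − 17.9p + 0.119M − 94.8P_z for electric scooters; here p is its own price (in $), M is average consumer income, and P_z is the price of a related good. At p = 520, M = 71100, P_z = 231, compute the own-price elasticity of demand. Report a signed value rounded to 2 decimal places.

At the given values, q = 50050 − 17.9(520) + 0.119(71100) − 94.8(231) = 27304.1.
∂q/∂p = −17.9.
E = (-17.9) × (520/27304.1) = -0.3409…

-0.34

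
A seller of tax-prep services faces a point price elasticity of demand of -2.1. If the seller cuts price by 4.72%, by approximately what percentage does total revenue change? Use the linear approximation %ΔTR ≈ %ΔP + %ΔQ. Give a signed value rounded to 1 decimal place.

+5.2%

%ΔQ ≈ Ed × %ΔP = (-2.1) × (-4.72%) = +9.9120%
%ΔTR ≈ %ΔP + %ΔQ = (-4.72%) + (+9.9120%) = +5.1920%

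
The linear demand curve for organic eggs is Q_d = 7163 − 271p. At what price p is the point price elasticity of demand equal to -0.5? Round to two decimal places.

Ed = −271p/(7163 − 271p). Set this equal to -0.5:
271p = 0.5·(7163 − 271p) ⇒ 271p(1 + 0.5) = 0.5·7163
p = 0.5·7163 / (271·1.5) = 8.8105…

8.81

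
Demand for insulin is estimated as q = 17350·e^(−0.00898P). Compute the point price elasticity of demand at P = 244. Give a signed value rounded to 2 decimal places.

dq/dP = −0.00898·q = -17.4174. At P = 244, q = 1939.58.
Ed = (dq/dP)·(P/q) = (-17.4174) × (244/1939.58) = -2.1911…

-2.19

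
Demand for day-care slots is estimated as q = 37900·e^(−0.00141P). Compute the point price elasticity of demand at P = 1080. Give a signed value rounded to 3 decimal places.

-1.523

dq/dP = −0.00141·q = -11.6551. At P = 1080, q = 8266.
Ed = (dq/dP)·(P/q) = (-11.6551) × (1080/8266) = -1.5228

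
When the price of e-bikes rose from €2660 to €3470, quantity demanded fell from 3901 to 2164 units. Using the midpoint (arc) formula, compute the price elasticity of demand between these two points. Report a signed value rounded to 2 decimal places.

%ΔQ = (2164 − 3901) / [(3901 + 2164)/2] = -1737/3032.5 = -0.572794…
%ΔP = (3470 − 2660) / [(2660 + 3470)/2] = 810/3065 = 0.264274…
Arc Ed = %ΔQ / %ΔP = (-1737/3032.5) / (810/3065) = -2.1674…

-2.17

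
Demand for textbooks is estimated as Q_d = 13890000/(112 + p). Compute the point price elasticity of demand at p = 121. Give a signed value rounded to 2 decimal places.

-0.52

dQ_d/dp = −13890000/(112 + p)² = -255.853. At p = 121, Q_d = 59613.7.
Ed = (dQ_d/dp)·(p/Q_d) = (-255.853) × (121/59613.7) = -0.5193…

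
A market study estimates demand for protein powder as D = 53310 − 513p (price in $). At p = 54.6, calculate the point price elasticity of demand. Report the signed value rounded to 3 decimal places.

dD/dp = −513. At p = 54.6, D = 53310 − 513(54.6) = 25300.2.
Ed = (dD/dp)·(p/D) = −513 × (54.6/25300.2) = -1.10709…

-1.107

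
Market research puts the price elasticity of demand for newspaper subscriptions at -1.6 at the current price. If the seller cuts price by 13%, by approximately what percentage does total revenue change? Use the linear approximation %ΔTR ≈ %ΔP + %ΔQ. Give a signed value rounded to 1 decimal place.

%ΔQ ≈ Ed × %ΔP = (-1.6) × (-13%) = +20.8000%
%ΔTR ≈ %ΔP + %ΔQ = (-13%) + (+20.8000%) = +7.8000%

+7.8%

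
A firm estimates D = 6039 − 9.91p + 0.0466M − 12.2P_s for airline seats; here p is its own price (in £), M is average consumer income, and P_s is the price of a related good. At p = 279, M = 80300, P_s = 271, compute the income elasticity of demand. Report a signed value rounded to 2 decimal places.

At the given values, D = 6039 − 9.91(279) + 0.0466(80300) − 12.2(271) = 3709.89.
∂D/∂M = 0.0466.
E = (0.0466) × (80300/3709.89) = 1.0086…

1.01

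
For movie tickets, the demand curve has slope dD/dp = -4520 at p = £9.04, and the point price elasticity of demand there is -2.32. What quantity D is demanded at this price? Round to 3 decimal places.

17612.414

Ed = (dD/dp)·(p/D) ⇒ D = (dD/dp)·p/Ed = (-4520)·9.04/(-2.32) = 17612.41379…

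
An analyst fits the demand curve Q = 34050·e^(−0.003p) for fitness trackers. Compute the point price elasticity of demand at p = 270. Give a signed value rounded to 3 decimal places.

dQ/dp = −0.003·Q = -45.4423. At p = 270, Q = 15147.4.
Ed = (dQ/dp)·(p/Q) = (-45.4423) × (270/15147.4) = -0.81

-0.810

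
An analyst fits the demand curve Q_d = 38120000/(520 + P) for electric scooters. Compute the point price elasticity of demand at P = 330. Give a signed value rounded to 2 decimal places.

-0.39

dQ_d/dP = −38120000/(520 + P)² = -52.7612. At P = 330, Q_d = 44847.1.
Ed = (dQ_d/dP)·(P/Q_d) = (-52.7612) × (330/44847.1) = -0.3882…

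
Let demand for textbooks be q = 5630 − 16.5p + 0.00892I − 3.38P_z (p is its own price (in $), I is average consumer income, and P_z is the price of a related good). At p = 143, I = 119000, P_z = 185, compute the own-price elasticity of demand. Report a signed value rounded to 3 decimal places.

-0.637

At the given values, q = 5630 − 16.5(143) + 0.00892(119000) − 3.38(185) = 3706.68.
∂q/∂p = −16.5.
E = (-16.5) × (143/3706.68) = -0.63655…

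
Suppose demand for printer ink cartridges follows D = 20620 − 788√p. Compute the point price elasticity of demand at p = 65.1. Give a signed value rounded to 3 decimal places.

-0.223

dD/dp = −788/(2√p) = -48.8321. At p = 65.1, D = 14262.1.
Ed = (dD/dp)·(p/D) = (-48.8321) × (65.1/14262.1) = -0.22289…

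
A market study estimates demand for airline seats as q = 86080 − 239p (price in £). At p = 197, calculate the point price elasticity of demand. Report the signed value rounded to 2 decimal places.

dq/dp = −239. At p = 197, q = 86080 − 239(197) = 38997.
Ed = (dq/dp)·(p/q) = −239 × (197/38997) = -1.2073…

-1.21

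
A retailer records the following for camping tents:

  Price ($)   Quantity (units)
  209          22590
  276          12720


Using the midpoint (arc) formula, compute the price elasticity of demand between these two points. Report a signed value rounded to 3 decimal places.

%ΔQ = (12720 − 22590) / [(22590 + 12720)/2] = -9870/17655 = -0.559048…
%ΔP = (276 − 209) / [(209 + 276)/2] = 67/242.5 = 0.276288…
Arc Ed = %ΔQ / %ΔP = (-9870/17655) / (67/242.5) = -2.02342…

-2.023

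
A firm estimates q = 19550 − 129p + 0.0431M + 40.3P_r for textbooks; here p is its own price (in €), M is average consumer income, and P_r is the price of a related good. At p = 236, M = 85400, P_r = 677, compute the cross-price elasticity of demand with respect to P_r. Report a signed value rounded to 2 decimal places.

At the given values, q = 19550 − 129(236) + 0.0431(85400) + 40.3(677) = 20069.84.
∂q/∂P_r = 40.3.
E = (40.3) × (677/20069.84) = 1.3594…

1.36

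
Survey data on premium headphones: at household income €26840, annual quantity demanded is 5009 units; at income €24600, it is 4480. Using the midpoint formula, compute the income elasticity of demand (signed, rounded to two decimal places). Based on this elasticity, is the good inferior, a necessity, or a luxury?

%ΔQ = (4480 − 5009)/[( 5009 + 4480)/2] = -529/4744.5 = -0.111497…
%ΔIncome = (24600 − 26840)/[( 26840 + 24600)/2] = -2240/25720 = -0.087091…
E_income = (-529/4744.5) / (-2240/25720) = 1.2802…
E_income > 1 ⇒ normal good, luxury.

1.28; luxury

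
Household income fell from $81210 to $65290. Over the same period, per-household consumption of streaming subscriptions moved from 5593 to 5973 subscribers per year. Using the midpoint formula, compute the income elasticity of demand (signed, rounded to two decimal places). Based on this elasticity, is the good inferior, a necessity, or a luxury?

%ΔQ = (5973 − 5593)/[( 5593 + 5973)/2] = 380/5783 = 0.065709…
%ΔIncome = (65290 − 81210)/[( 81210 + 65290)/2] = -15920/73250 = -0.217337…
E_income = (380/5783) / (-15920/73250) = -0.3023…
E_income < 0 ⇒ inferior good.

-0.30; inferior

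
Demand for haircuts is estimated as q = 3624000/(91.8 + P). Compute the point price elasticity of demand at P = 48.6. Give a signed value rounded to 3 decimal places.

-0.346

dq/dP = −3624000/(91.8 + P)² = -183.846. At P = 48.6, q = 25812.
Ed = (dq/dP)·(P/q) = (-183.846) × (48.6/25812) = -0.34615…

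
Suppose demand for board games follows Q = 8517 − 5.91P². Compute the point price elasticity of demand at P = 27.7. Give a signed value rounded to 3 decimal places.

-2.277

dQ/dP = −2·5.91·P = -327.414. At P = 27.7, Q = 3982.3161.
Ed = (dQ/dP)·(P/Q) = (-327.414) × (27.7/3982.3161) = -2.27741…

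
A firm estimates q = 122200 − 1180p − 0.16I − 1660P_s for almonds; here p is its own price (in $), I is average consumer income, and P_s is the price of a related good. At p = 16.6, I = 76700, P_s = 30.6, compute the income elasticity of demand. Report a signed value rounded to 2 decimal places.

At the given values, q = 122200 − 1180(16.6) − 0.16(76700) − 1660(30.6) = 39544.
∂q/∂I = -0.16.
E = (-0.16) × (76700/39544) = -0.3103…

-0.31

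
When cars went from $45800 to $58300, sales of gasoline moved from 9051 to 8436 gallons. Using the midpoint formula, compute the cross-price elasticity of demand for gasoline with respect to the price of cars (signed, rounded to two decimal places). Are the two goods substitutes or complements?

%ΔQ_{gasoline} = (8436 − 9051)/avg = -615/8743.5 = -0.070337…
%ΔP_{cars} = (58300 − 45800)/avg = 12500/52050 = 0.240153…
E_cross = (-615/8743.5) / (12500/52050) = -0.2928…
E_cross < 0 ⇒ the goods are complements.

-0.29; complements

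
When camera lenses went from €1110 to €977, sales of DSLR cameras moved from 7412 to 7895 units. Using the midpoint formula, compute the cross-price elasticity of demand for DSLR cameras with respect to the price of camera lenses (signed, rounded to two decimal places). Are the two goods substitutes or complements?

%ΔQ_{DSLR cameras} = (7895 − 7412)/avg = 483/7653.5 = 0.063108…
%ΔP_{camera lenses} = (977 − 1110)/avg = -133/1043.5 = -0.127455…
E_cross = (483/7653.5) / (-133/1043.5) = -0.4951…
E_cross < 0 ⇒ the goods are complements.

-0.50; complements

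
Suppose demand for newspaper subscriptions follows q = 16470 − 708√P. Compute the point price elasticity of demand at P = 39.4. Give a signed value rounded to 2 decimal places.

-0.18

dq/dP = −708/(2√P) = -56.3969. At P = 39.4, q = 12025.9.
Ed = (dq/dP)·(P/q) = (-56.3969) × (39.4/12025.9) = -0.1847…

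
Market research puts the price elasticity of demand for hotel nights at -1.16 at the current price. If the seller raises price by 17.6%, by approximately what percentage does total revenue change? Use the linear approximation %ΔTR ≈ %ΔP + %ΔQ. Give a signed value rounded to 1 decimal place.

-2.8%

%ΔQ ≈ Ed × %ΔP = (-1.16) × (+17.6%) = -20.4160%
%ΔTR ≈ %ΔP + %ΔQ = (+17.6%) + (-20.4160%) = -2.8160%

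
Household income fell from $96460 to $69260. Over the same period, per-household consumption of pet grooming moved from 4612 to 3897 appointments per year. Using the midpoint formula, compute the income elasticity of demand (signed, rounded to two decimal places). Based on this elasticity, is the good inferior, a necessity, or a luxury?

%ΔQ = (3897 − 4612)/[( 4612 + 3897)/2] = -715/4254.5 = -0.168057…
%ΔIncome = (69260 − 96460)/[( 96460 + 69260)/2] = -27200/82860 = -0.328264…
E_income = (-715/4254.5) / (-27200/82860) = 0.5119…
0 < E_income < 1 ⇒ normal good, necessity.

0.51; necessity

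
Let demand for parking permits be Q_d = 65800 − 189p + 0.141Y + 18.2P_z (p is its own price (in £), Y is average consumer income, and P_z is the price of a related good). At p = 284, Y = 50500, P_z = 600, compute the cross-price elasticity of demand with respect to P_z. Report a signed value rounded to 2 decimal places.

At the given values, Q_d = 65800 − 189(284) + 0.141(50500) + 18.2(600) = 30164.5.
∂Q_d/∂P_z = 18.2.
E = (18.2) × (600/30164.5) = 0.3620…

0.36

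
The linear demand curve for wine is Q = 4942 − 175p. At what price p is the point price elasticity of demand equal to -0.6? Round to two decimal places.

10.59

Ed = −175p/(4942 − 175p). Set this equal to -0.6:
175p = 0.6·(4942 − 175p) ⇒ 175p(1 + 0.6) = 0.6·4942
p = 0.6·4942 / (175·1.6) = 10.59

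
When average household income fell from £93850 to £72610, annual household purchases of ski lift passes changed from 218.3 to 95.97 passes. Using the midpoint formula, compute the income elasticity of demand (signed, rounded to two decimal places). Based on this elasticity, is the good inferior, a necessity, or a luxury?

3.05; luxury

%ΔQ = (95.97 − 218.3)/[( 218.3 + 95.97)/2] = -122.33/157.135 = -0.778502…
%ΔIncome = (72610 − 93850)/[( 93850 + 72610)/2] = -21240/83230 = -0.255196…
E_income = (-122.33/157.135) / (-21240/83230) = 3.0506…
E_income > 1 ⇒ normal good, luxury.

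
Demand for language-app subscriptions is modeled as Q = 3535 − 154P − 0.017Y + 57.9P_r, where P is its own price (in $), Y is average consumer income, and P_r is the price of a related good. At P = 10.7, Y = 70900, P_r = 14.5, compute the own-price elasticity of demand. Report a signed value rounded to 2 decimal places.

At the given values, Q = 3535 − 154(10.7) − 0.017(70900) + 57.9(14.5) = 1521.45.
∂Q/∂P = −154.
E = (-154) × (10.7/1521.45) = -1.0830…

-1.08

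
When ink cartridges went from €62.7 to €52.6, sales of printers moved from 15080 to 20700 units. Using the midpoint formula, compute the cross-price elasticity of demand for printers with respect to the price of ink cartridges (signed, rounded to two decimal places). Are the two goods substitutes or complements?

%ΔQ_{printers} = (20700 − 15080)/avg = 5620/17890 = 0.314141…
%ΔP_{ink cartridges} = (52.6 − 62.7)/avg = -10.1/57.65 = -0.175195…
E_cross = (5620/17890) / (-10.1/57.65) = -1.7930…
E_cross < 0 ⇒ the goods are complements.

-1.79; complements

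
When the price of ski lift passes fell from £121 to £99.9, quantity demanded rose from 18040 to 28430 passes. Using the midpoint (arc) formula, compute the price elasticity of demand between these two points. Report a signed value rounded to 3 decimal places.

-2.341

%ΔQ = (28430 − 18040) / [(18040 + 28430)/2] = 10390/23235 = 0.447170…
%ΔP = (99.9 − 121) / [(121 + 99.9)/2] = -21.1/110.45 = -0.191036…
Arc Ed = %ΔQ / %ΔP = (10390/23235) / (-21.1/110.45) = -2.34075…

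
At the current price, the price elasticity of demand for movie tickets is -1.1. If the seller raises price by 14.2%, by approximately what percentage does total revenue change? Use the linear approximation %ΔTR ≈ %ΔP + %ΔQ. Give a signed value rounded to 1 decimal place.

-1.4%

%ΔQ ≈ Ed × %ΔP = (-1.1) × (+14.2%) = -15.6200%
%ΔTR ≈ %ΔP + %ΔQ = (+14.2%) + (-15.6200%) = -1.4200%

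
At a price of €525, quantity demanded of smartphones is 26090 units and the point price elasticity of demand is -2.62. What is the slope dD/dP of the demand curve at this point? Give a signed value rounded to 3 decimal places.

-130.202

Ed = (dD/dP)·(P/D) ⇒ dD/dP = Ed·D/P = (-2.62)·26090/525 = -130.20152…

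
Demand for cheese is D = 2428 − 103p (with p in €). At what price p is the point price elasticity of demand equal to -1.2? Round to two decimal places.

Ed = −103p/(2428 − 103p). Set this equal to -1.2:
103p = 1.2·(2428 − 103p) ⇒ 103p(1 + 1.2) = 1.2·2428
p = 1.2·2428 / (103·2.2) = 12.8578…

12.86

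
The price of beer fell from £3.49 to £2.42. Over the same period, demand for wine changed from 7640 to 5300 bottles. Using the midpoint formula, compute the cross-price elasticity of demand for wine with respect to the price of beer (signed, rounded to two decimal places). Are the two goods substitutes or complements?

%ΔQ_{wine} = (5300 − 7640)/avg = -2340/6470 = -0.361669…
%ΔP_{beer} = (2.42 − 3.49)/avg = -1.07/2.955 = -0.362098…
E_cross = (-2340/6470) / (-1.07/2.955) = 0.9988…
E_cross > 0 ⇒ the goods are substitutes.

1.00; substitutes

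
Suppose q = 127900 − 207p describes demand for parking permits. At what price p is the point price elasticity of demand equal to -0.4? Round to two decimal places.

176.54

Ed = −207p/(127900 − 207p). Set this equal to -0.4:
207p = 0.4·(127900 − 207p) ⇒ 207p(1 + 0.4) = 0.4·127900
p = 0.4·127900 / (207·1.4) = 176.5355…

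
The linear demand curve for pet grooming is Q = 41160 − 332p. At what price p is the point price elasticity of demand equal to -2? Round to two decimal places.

Ed = −332p/(41160 − 332p). Set this equal to -2:
332p = 2·(41160 − 332p) ⇒ 332p(1 + 2) = 2·41160
p = 2·41160 / (332·3) = 82.6506…

82.65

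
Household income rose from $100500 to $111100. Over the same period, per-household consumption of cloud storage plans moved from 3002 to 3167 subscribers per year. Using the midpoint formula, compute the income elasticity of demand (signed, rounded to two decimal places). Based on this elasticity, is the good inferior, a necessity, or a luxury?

0.53; necessity

%ΔQ = (3167 − 3002)/[( 3002 + 3167)/2] = 165/3084.5 = 0.053493…
%ΔIncome = (111100 − 100500)/[( 100500 + 111100)/2] = 10600/105800 = 0.100189…
E_income = (165/3084.5) / (10600/105800) = 0.5339…
0 < E_income < 1 ⇒ normal good, necessity.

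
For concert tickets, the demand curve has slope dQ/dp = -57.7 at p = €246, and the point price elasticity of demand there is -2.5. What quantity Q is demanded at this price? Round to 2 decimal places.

Ed = (dQ/dp)·(p/Q) ⇒ Q = (dQ/dp)·p/Ed = (-57.7)·246/(-2.5) = 5677.68

5677.68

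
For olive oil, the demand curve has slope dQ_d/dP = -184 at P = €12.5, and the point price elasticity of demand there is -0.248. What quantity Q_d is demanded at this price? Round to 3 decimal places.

Ed = (dQ_d/dP)·(P/Q_d) ⇒ Q_d = (dQ_d/dP)·P/Ed = (-184)·12.5/(-0.248) = 9274.19354…

9274.194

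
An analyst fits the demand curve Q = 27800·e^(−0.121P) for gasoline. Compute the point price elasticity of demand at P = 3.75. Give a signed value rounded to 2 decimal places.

dQ/dP = −0.121·Q = -2136.83. At P = 3.75, Q = 17659.7.
Ed = (dQ/dP)·(P/Q) = (-2136.83) × (3.75/17659.7) = -0.4537…

-0.45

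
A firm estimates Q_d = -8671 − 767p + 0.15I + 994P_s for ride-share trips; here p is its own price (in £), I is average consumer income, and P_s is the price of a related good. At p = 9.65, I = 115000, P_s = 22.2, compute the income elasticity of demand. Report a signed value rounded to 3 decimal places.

0.742

At the given values, Q_d = -8671 − 767(9.65) + 0.15(115000) + 994(22.2) = 23244.25.
∂Q_d/∂I = 0.15.
E = (0.15) × (115000/23244.25) = 0.74211…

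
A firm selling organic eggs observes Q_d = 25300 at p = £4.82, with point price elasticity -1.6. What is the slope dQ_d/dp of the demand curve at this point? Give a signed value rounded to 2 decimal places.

-8398.34

Ed = (dQ_d/dp)·(p/Q_d) ⇒ dQ_d/dp = Ed·Q_d/p = (-1.6)·25300/4.82 = -8398.3402…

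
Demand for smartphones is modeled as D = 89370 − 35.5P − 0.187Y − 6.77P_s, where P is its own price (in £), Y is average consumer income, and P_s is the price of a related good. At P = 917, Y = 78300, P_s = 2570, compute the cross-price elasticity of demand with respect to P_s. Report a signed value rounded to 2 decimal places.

At the given values, D = 89370 − 35.5(917) − 0.187(78300) − 6.77(2570) = 24775.5.
∂D/∂P_s = -6.77.
E = (-6.77) × (2570/24775.5) = -0.7022…

-0.70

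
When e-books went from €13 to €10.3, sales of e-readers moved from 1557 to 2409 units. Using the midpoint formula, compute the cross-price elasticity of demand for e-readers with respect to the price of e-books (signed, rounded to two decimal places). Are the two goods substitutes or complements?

%ΔQ_{e-readers} = (2409 − 1557)/avg = 852/1983 = 0.429652…
%ΔP_{e-books} = (10.3 − 13)/avg = -2.7/11.65 = -0.231759…
E_cross = (852/1983) / (-2.7/11.65) = -1.8538…
E_cross < 0 ⇒ the goods are complements.

-1.85; complements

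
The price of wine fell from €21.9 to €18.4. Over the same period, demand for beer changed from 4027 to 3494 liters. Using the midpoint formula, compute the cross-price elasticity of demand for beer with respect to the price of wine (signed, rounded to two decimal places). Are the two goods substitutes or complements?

0.82; substitutes

%ΔQ_{beer} = (3494 − 4027)/avg = -533/3760.5 = -0.141736…
%ΔP_{wine} = (18.4 − 21.9)/avg = -3.5/20.15 = -0.173697…
E_cross = (-533/3760.5) / (-3.5/20.15) = 0.8159…
E_cross > 0 ⇒ the goods are substitutes.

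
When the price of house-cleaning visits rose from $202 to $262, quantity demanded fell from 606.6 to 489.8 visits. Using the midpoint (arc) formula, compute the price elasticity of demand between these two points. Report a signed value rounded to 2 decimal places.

-0.82

%ΔQ = (489.8 − 606.6) / [(606.6 + 489.8)/2] = -116.8/548.2 = -0.213060…
%ΔP = (262 − 202) / [(202 + 262)/2] = 60/232 = 0.258620…
Arc Ed = %ΔQ / %ΔP = (-116.8/548.2) / (60/232) = -0.8238…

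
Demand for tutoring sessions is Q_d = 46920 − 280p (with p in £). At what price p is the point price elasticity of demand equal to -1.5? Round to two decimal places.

100.54

Ed = −280p/(46920 − 280p). Set this equal to -1.5:
280p = 1.5·(46920 − 280p) ⇒ 280p(1 + 1.5) = 1.5·46920
p = 1.5·46920 / (280·2.5) = 100.5428…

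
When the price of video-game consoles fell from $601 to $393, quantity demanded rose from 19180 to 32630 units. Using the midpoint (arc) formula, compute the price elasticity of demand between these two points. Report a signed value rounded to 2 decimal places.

-1.24

%ΔQ = (32630 − 19180) / [(19180 + 32630)/2] = 13450/25905 = 0.519204…
%ΔP = (393 − 601) / [(601 + 393)/2] = -208/497 = -0.418511…
Arc Ed = %ΔQ / %ΔP = (13450/25905) / (-208/497) = -1.2405…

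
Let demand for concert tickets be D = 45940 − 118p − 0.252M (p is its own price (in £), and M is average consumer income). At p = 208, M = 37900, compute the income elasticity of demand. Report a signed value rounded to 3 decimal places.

-0.806

At the given values, D = 45940 − 118(208) − 0.252(37900) = 11845.2.
∂D/∂M = -0.252.
E = (-0.252) × (37900/11845.2) = -0.80630…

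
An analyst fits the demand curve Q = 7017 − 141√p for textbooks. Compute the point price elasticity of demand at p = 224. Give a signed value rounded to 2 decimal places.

-0.22

dQ/dp = −141/(2√p) = -4.71048. At p = 224, Q = 4906.71.
Ed = (dQ/dp)·(p/Q) = (-4.71048) × (224/4906.71) = -0.2150…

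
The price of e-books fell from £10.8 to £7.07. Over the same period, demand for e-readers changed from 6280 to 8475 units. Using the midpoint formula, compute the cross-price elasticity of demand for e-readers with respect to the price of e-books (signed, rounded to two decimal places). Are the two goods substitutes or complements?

-0.71; complements

%ΔQ_{e-readers} = (8475 − 6280)/avg = 2195/7377.5 = 0.297526…
%ΔP_{e-books} = (7.07 − 10.8)/avg = -3.73/8.935 = -0.417459…
E_cross = (2195/7377.5) / (-3.73/8.935) = -0.7127…
E_cross < 0 ⇒ the goods are complements.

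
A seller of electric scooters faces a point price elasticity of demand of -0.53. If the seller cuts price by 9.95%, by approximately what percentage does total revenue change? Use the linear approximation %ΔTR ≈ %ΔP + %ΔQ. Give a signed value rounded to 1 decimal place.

-4.7%

%ΔQ ≈ Ed × %ΔP = (-0.53) × (-9.95%) = +5.2735%
%ΔTR ≈ %ΔP + %ΔQ = (-9.95%) + (+5.2735%) = -4.6765%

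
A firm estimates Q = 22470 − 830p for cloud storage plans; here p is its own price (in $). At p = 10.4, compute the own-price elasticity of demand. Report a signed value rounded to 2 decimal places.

-0.62

At the given values, Q = 22470 − 830(10.4) = 13838.
∂Q/∂p = −830.
E = (-830) × (10.4/13838) = -0.6237…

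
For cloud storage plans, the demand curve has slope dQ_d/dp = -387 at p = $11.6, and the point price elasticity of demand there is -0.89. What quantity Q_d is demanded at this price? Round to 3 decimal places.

5044.045

Ed = (dQ_d/dp)·(p/Q_d) ⇒ Q_d = (dQ_d/dp)·p/Ed = (-387)·11.6/(-0.89) = 5044.04494…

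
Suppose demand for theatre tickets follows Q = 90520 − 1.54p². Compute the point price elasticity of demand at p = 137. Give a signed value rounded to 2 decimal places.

dQ/dp = −2·1.54·p = -421.96. At p = 137, Q = 61615.74.
Ed = (dQ/dp)·(p/Q) = (-421.96) × (137/61615.74) = -0.9382…

-0.94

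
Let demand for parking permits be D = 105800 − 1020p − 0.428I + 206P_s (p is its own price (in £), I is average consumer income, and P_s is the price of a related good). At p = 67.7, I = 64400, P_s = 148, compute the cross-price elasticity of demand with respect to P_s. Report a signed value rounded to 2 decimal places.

0.77

At the given values, D = 105800 − 1020(67.7) − 0.428(64400) + 206(148) = 39670.8.
∂D/∂P_s = 206.
E = (206) × (148/39670.8) = 0.7685…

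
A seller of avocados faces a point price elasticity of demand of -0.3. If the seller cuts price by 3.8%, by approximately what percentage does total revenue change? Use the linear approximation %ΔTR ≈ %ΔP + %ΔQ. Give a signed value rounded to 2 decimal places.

-2.66%

%ΔQ ≈ Ed × %ΔP = (-0.3) × (-3.8%) = +1.1400%
%ΔTR ≈ %ΔP + %ΔQ = (-3.8%) + (+1.1400%) = -2.6600%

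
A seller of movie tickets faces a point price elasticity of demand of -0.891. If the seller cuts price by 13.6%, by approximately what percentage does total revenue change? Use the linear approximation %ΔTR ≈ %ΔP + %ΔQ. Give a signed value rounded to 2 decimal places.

%ΔQ ≈ Ed × %ΔP = (-0.891) × (-13.6%) = +12.1176%
%ΔTR ≈ %ΔP + %ΔQ = (-13.6%) + (+12.1176%) = -1.4824%

-1.48%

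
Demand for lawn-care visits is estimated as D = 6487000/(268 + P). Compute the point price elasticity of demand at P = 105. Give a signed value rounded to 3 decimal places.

-0.282

dD/dP = −6487000/(268 + P)² = -46.6258. At P = 105, D = 17391.4.
Ed = (dD/dP)·(P/D) = (-46.6258) × (105/17391.4) = -0.28150…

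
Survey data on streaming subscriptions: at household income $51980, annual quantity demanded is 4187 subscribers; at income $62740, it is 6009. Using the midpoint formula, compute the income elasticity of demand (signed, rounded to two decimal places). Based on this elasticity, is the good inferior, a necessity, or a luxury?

%ΔQ = (6009 − 4187)/[( 4187 + 6009)/2] = 1822/5098 = 0.357395…
%ΔIncome = (62740 − 51980)/[( 51980 + 62740)/2] = 10760/57360 = 0.187587…
E_income = (1822/5098) / (10760/57360) = 1.9052…
E_income > 1 ⇒ normal good, luxury.

1.91; luxury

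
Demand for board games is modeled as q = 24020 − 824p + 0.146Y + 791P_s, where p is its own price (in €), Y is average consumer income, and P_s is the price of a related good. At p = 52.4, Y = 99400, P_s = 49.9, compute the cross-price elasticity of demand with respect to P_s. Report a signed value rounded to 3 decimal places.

At the given values, q = 24020 − 824(52.4) + 0.146(99400) + 791(49.9) = 34825.7.
∂q/∂P_s = 791.
E = (791) × (49.9/34825.7) = 1.13338…

1.133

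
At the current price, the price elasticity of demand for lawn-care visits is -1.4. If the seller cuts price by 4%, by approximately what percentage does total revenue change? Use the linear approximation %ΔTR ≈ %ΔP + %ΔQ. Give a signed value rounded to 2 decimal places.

+1.60%

%ΔQ ≈ Ed × %ΔP = (-1.4) × (-4%) = +5.6000%
%ΔTR ≈ %ΔP + %ΔQ = (-4%) + (+5.6000%) = +1.6000%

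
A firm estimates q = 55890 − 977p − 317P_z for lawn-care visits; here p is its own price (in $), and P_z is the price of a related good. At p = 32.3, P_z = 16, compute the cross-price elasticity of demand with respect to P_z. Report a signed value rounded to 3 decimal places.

At the given values, q = 55890 − 977(32.3) − 317(16) = 19260.9.
∂q/∂P_z = -317.
E = (-317) × (16/19260.9) = -0.26333…

-0.263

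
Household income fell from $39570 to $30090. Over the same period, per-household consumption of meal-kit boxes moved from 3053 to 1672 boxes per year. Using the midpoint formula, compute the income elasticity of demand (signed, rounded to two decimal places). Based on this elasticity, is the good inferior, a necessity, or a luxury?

%ΔQ = (1672 − 3053)/[( 3053 + 1672)/2] = -1381/2362.5 = -0.584550…
%ΔIncome = (30090 − 39570)/[( 39570 + 30090)/2] = -9480/34830 = -0.272179…
E_income = (-1381/2362.5) / (-9480/34830) = 2.1476…
E_income > 1 ⇒ normal good, luxury.

2.15; luxury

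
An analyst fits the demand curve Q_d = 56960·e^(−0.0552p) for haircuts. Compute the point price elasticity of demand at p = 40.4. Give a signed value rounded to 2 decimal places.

-2.23

dQ_d/dp = −0.0552·Q_d = -338.063. At p = 40.4, Q_d = 6124.33.
Ed = (dQ_d/dp)·(p/Q_d) = (-338.063) × (40.4/6124.33) = -2.2300…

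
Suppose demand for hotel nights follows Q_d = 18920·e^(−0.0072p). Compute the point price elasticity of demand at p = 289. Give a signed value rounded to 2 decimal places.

dQ_d/dp = −0.0072·Q_d = -17.0049. At p = 289, Q_d = 2361.79.
Ed = (dQ_d/dp)·(p/Q_d) = (-17.0049) × (289/2361.79) = -2.0808

-2.08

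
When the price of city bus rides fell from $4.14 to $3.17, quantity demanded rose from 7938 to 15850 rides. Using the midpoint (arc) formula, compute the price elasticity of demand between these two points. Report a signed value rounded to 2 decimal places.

%ΔQ = (15850 − 7938) / [(7938 + 15850)/2] = 7912/11894 = 0.665209…
%ΔP = (3.17 − 4.14) / [(4.14 + 3.17)/2] = -0.97/3.655 = -0.265389…
Arc Ed = %ΔQ / %ΔP = (7912/11894) / (-0.97/3.655) = -2.5065…

-2.51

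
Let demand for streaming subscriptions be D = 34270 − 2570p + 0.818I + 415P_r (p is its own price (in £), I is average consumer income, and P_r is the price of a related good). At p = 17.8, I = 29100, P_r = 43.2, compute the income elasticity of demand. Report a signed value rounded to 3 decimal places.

At the given values, D = 34270 − 2570(17.8) + 0.818(29100) + 415(43.2) = 30255.8.
∂D/∂I = 0.818.
E = (0.818) × (29100/30255.8) = 0.78675…

0.787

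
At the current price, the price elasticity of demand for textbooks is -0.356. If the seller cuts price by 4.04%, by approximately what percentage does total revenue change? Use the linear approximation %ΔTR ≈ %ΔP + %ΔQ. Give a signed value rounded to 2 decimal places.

-2.60%

%ΔQ ≈ Ed × %ΔP = (-0.356) × (-4.04%) = +1.4382%
%ΔTR ≈ %ΔP + %ΔQ = (-4.04%) + (+1.4382%) = -2.6018%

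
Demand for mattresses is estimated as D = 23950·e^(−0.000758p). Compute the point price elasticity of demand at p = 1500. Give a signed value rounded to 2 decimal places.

-1.14

dD/dp = −0.000758·D = -5.82347. At p = 1500, D = 7682.68.
Ed = (dD/dp)·(p/D) = (-5.82347) × (1500/7682.68) = -1.137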